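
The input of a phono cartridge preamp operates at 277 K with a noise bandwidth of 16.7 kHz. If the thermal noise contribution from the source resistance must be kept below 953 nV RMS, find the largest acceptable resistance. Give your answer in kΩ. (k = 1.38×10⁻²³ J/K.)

Johnson–Nyquist: V_n = √(4kTRB) ⇒ R = V_n² / (4kTB)
4kTB = 4 × 1.38×10⁻²³ × 277 × 1.67×10⁴ = 2.55×10⁻¹⁶
R = (9.53×10⁻⁷)² / 2.55×10⁻¹⁶ = 3.56×10³ Ω = 3.56 kΩ

3.56 kΩ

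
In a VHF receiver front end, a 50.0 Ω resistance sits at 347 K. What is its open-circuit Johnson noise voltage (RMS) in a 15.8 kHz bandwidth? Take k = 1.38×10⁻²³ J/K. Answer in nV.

123 nV

V_n = √(4kTRB)
4kTRB = 4 × 1.38×10⁻²³ × 347 × 5.00×10¹ × 1.58×10⁴ = 1.51×10⁻¹⁴ V²
V_n = √(1.51×10⁻¹⁴) = 1.23×10⁻⁷ V = 123 nV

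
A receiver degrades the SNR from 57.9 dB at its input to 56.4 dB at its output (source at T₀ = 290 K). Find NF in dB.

1.5 dB

NF (dB) = SNR_in(dB) − SNR_out(dB) when the source is at T₀
NF = 57.9 − 56.4 = 1.5 dB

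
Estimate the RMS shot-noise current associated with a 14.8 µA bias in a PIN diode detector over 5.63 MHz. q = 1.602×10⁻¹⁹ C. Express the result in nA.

I_n = √(2qI·B)
2qI·B = 2 × 1.602×10⁻¹⁹ × 1.48×10⁻⁵ × 5.63×10⁶ = 2.67×10⁻¹⁷ A²
I_n = √(2.67×10⁻¹⁷) = 5.17×10⁻⁹ A = 5.17 nA

5.17 nA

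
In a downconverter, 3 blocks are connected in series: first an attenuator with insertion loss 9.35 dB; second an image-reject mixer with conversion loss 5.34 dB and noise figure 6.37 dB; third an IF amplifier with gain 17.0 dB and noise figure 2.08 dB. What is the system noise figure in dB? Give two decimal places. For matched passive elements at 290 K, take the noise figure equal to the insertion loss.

17.44 dB

Convert to linear (a loss of L dB is a gain of −L dB): F_i = 10^(NF_i/10), G_i = 10^(G_i,dB/10)
  Stage 1: F_1 = 10^(9.35/10) = 8.610, G_1 = 10^(−9.35/10) = 0.1161
  Stage 2: F_2 = 10^(6.37/10) = 4.335, G_2 = 10^(−5.34/10) = 0.2924
  Stage 3: F_3 = 10^(2.08/10) = 1.614, G_3 = 10^(17.0/10) = 50.12
Friis cascade:
  F = 8.610 + (4.335 − 1)/0.1161 + (1.614 − 1)/0.03396 = 55.41
NF = 10 log₁₀(55.41) = 17.44 dB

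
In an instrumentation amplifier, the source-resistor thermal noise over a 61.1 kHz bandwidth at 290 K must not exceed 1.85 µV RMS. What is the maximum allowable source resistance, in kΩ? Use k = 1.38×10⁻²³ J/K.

Johnson–Nyquist: V_n = √(4kTRB) ⇒ R = V_n² / (4kTB)
4kTB = 4 × 1.38×10⁻²³ × 290 × 6.11×10⁴ = 9.78×10⁻¹⁶
R = (1.85×10⁻⁶)² / 9.78×10⁻¹⁶ = 3.50×10³ Ω = 3.50 kΩ

3.50 kΩ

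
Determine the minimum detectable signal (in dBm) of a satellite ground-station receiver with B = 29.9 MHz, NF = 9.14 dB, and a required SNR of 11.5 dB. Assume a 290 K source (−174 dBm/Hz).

−78.6 dBm

Sensitivity = −174 + 10 log₁₀(B) + NF + SNR_min
= −174 + 74.76 + 9.14 + 11.5
= −78.60 dBm → −78.6 dBm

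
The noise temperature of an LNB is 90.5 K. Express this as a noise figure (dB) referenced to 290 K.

F = 1 + T_e/T₀ = 1 + 90.5/290 = 1.31207
NF = 10 log₁₀(1.31207) = 1.18 dB

1.18 dB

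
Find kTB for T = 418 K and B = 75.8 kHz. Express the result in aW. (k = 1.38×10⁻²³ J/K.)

P_n = kTB = 1.38×10⁻²³ × 418 × 7.58×10⁴ = 4.37×10⁻¹⁶ W = 437 aW

437 aW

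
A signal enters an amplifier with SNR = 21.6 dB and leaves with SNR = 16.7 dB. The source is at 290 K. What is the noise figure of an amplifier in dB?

NF (dB) = SNR_in(dB) − SNR_out(dB) when the source is at T₀
NF = 21.6 − 16.7 = 4.9 dB

4.9 dB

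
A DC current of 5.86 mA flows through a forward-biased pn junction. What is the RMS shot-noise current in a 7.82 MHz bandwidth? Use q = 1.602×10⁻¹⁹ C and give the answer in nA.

121 nA

I_n = √(2qI·B)
2qI·B = 2 × 1.602×10⁻¹⁹ × 5.86×10⁻³ × 7.82×10⁶ = 1.47×10⁻¹⁴ A²
I_n = √(1.47×10⁻¹⁴) = 1.21×10⁻⁷ A = 121 nA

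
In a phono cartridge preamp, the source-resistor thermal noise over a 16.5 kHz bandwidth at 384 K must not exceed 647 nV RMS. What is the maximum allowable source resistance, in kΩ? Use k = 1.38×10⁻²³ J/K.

1.20 kΩ

Johnson–Nyquist: V_n = √(4kTRB) ⇒ R = V_n² / (4kTB)
4kTB = 4 × 1.38×10⁻²³ × 384 × 1.65×10⁴ = 3.50×10⁻¹⁶
R = (6.47×10⁻⁷)² / 3.50×10⁻¹⁶ = 1.20×10³ Ω = 1.20 kΩ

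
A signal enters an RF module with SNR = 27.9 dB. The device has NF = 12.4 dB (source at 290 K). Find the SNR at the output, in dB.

15.5 dB

By definition F = SNR_in/SNR_out, so in dB: SNR_out = SNR_in − NF
SNR_out = 27.9 − 12.4 = 15.5 dB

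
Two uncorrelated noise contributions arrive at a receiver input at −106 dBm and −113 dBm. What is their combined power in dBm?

−105.2 dBm

Convert to linear, add, convert back:
P₁ = 2.51×10⁻¹⁴ W, P₂ = 5.01×10⁻¹⁵ W
P_tot = 3.01×10⁻¹⁴ W → 10 log₁₀(P_tot / 10⁻³) = −105.2 dBm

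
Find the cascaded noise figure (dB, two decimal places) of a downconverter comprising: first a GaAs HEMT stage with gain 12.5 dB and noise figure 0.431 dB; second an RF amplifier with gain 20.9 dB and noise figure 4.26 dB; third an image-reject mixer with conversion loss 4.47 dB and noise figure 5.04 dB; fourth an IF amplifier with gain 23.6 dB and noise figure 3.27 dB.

0.79 dB

Convert to linear (a loss of L dB is a gain of −L dB): F_i = 10^(NF_i/10), G_i = 10^(G_i,dB/10)
  Stage 1: F_1 = 10^(0.431/10) = 1.104, G_1 = 10^(12.5/10) = 17.78
  Stage 2: F_2 = 10^(4.26/10) = 2.667, G_2 = 10^(20.9/10) = 123.0
  Stage 3: F_3 = 10^(5.04/10) = 3.192, G_3 = 10^(−4.47/10) = 0.3573
  Stage 4: F_4 = 10^(3.27/10) = 2.123, G_4 = 10^(23.6/10) = 229.1
Friis cascade:
  F = 1.104 + (2.667 − 1)/17.78 + (3.192 − 1)/2188 + (2.123 − 1)/781.6 = 1.201
NF = 10 log₁₀(1.201) = 0.79 dB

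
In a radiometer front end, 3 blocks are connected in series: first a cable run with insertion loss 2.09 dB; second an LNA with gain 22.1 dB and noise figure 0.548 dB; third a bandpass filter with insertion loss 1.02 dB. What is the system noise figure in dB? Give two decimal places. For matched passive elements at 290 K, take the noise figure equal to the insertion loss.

2.64 dB

Convert to linear (a loss of L dB is a gain of −L dB): F_i = 10^(NF_i/10), G_i = 10^(G_i,dB/10)
  Stage 1: F_1 = 10^(2.09/10) = 1.618, G_1 = 10^(−2.09/10) = 0.6180
  Stage 2: F_2 = 10^(0.548/10) = 1.134, G_2 = 10^(22.1/10) = 162.2
  Stage 3: F_3 = 10^(1.02/10) = 1.265, G_3 = 10^(−1.02/10) = 0.7907
Friis cascade:
  F = 1.618 + (1.134 − 1)/0.6180 + (1.265 − 1)/100.2 = 1.838
NF = 10 log₁₀(1.838) = 2.64 dB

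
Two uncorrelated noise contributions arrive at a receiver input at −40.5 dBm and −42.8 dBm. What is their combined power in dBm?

Convert to linear, add, convert back:
P₁ = 8.91×10⁻⁸ W, P₂ = 5.25×10⁻⁸ W
P_tot = 1.42×10⁻⁷ W → 10 log₁₀(P_tot / 10⁻³) = −38.5 dBm

−38.5 dBm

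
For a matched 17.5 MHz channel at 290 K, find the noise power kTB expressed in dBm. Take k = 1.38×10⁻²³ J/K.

−101.5 dBm

P_n = kTB = 1.38×10⁻²³ × 290 × 1.75×10⁷ = 7.00×10⁻¹⁴ W
In dBm: 10 log₁₀(7.00×10⁻¹⁴ / 10⁻³) = −101.5 dBm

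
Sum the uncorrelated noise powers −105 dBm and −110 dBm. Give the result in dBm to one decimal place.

Convert to linear, add, convert back:
P₁ = 3.16×10⁻¹⁴ W, P₂ = 1.00×10⁻¹⁴ W
P_tot = 4.16×10⁻¹⁴ W → 10 log₁₀(P_tot / 10⁻³) = −103.8 dBm

−103.8 dBm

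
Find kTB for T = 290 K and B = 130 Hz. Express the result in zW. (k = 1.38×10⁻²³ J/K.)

P_n = kTB = 1.38×10⁻²³ × 290 × 1.30×10² = 5.20×10⁻¹⁹ W = 520 zW

520 zW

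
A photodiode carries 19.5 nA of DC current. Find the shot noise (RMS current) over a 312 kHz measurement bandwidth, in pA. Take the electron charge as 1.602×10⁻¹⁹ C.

44.2 pA

I_n = √(2qI·B)
2qI·B = 2 × 1.602×10⁻¹⁹ × 1.95×10⁻⁸ × 3.12×10⁵ = 1.95×10⁻²¹ A²
I_n = √(1.95×10⁻²¹) = 4.42×10⁻¹¹ A = 44.2 pA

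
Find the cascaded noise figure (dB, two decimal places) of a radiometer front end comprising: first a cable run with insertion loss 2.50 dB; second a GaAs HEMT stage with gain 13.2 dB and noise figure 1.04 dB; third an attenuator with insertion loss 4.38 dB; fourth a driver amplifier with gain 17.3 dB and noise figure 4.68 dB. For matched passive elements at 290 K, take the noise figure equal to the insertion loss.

4.56 dB

Convert to linear (a loss of L dB is a gain of −L dB): F_i = 10^(NF_i/10), G_i = 10^(G_i,dB/10)
  Stage 1: F_1 = 10^(2.50/10) = 1.778, G_1 = 10^(−2.50/10) = 0.5623
  Stage 2: F_2 = 10^(1.04/10) = 1.271, G_2 = 10^(13.2/10) = 20.89
  Stage 3: F_3 = 10^(4.38/10) = 2.742, G_3 = 10^(−4.38/10) = 0.3648
  Stage 4: F_4 = 10^(4.68/10) = 2.938, G_4 = 10^(17.3/10) = 53.70
Friis cascade:
  F = 1.778 + (1.271 − 1)/0.5623 + (2.742 − 1)/11.75 + (2.938 − 1)/4.285 = 2.860
NF = 10 log₁₀(2.860) = 4.56 dB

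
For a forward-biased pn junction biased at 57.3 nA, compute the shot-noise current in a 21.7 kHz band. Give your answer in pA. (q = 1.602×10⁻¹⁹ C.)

20.0 pA

I_n = √(2qI·B)
2qI·B = 2 × 1.602×10⁻¹⁹ × 5.73×10⁻⁸ × 2.17×10⁴ = 3.98×10⁻²² A²
I_n = √(3.98×10⁻²²) = 2.00×10⁻¹¹ A = 20.0 pA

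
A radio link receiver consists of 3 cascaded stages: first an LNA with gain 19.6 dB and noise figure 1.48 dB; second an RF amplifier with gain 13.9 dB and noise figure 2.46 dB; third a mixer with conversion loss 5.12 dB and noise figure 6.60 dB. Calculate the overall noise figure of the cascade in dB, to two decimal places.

1.51 dB

Convert to linear (a loss of L dB is a gain of −L dB): F_i = 10^(NF_i/10), G_i = 10^(G_i,dB/10)
  Stage 1: F_1 = 10^(1.48/10) = 1.406, G_1 = 10^(19.6/10) = 91.20
  Stage 2: F_2 = 10^(2.46/10) = 1.762, G_2 = 10^(13.9/10) = 24.55
  Stage 3: F_3 = 10^(6.60/10) = 4.571, G_3 = 10^(−5.12/10) = 0.3076
Friis cascade:
  F = 1.406 + (1.762 − 1)/91.20 + (4.571 − 1)/2239 = 1.416
NF = 10 log₁₀(1.416) = 1.51 dB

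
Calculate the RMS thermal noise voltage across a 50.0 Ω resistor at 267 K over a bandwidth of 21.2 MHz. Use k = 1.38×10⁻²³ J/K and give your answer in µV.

V_n = √(4kTRB)
4kTRB = 4 × 1.38×10⁻²³ × 267 × 5.00×10¹ × 2.12×10⁷ = 1.56×10⁻¹¹ V²
V_n = √(1.56×10⁻¹¹) = 3.95×10⁻⁶ V = 3.95 µV

3.95 µV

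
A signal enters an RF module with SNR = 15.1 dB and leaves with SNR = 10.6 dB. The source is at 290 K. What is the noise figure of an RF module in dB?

NF (dB) = SNR_in(dB) − SNR_out(dB) when the source is at T₀
NF = 15.1 − 10.6 = 4.5 dB

4.5 dB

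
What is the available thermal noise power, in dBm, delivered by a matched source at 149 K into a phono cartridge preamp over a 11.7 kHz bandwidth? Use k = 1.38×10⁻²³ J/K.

P_n = kTB = 1.38×10⁻²³ × 149 × 1.17×10⁴ = 2.41×10⁻¹⁷ W
In dBm: 10 log₁₀(2.41×10⁻¹⁷ / 10⁻³) = −136.2 dBm

−136.2 dBm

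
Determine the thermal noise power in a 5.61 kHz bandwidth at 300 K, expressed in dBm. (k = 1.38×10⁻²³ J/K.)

P_n = kTB = 1.38×10⁻²³ × 300 × 5.61×10³ = 2.32×10⁻¹⁷ W
In dBm: 10 log₁₀(2.32×10⁻¹⁷ / 10⁻³) = −136.3 dBm

−136.3 dBm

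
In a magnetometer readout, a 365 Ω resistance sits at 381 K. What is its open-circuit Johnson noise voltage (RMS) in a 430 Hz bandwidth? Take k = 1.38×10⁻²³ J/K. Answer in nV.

57.5 nV

V_n = √(4kTRB)
4kTRB = 4 × 1.38×10⁻²³ × 381 × 3.65×10² × 4.30×10² = 3.30×10⁻¹⁵ V²
V_n = √(3.30×10⁻¹⁵) = 5.75×10⁻⁸ V = 57.5 nV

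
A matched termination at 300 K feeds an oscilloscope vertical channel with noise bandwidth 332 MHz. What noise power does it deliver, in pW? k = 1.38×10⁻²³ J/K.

P_n = kTB = 1.38×10⁻²³ × 300 × 3.32×10⁸ = 1.37×10⁻¹² W = 1.37 pW

1.37 pW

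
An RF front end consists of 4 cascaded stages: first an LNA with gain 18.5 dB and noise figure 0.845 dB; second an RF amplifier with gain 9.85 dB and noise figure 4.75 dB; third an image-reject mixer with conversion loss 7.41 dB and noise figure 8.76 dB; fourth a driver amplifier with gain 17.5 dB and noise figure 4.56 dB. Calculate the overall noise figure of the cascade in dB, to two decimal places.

Convert to linear (a loss of L dB is a gain of −L dB): F_i = 10^(NF_i/10), G_i = 10^(G_i,dB/10)
  Stage 1: F_1 = 10^(0.845/10) = 1.215, G_1 = 10^(18.5/10) = 70.79
  Stage 2: F_2 = 10^(4.75/10) = 2.985, G_2 = 10^(9.85/10) = 9.661
  Stage 3: F_3 = 10^(8.76/10) = 7.516, G_3 = 10^(−7.41/10) = 0.1816
  Stage 4: F_4 = 10^(4.56/10) = 2.858, G_4 = 10^(17.5/10) = 56.23
Friis cascade:
  F = 1.215 + (2.985 − 1)/70.79 + (7.516 − 1)/683.9 + (2.858 − 1)/124.2 = 1.267
NF = 10 log₁₀(1.267) = 1.03 dB

1.03 dB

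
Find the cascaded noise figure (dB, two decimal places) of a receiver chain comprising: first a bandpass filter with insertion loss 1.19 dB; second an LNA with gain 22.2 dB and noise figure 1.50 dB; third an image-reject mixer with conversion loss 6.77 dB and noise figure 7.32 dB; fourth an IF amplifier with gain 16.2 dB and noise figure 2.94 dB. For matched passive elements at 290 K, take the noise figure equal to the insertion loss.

Convert to linear (a loss of L dB is a gain of −L dB): F_i = 10^(NF_i/10), G_i = 10^(G_i,dB/10)
  Stage 1: F_1 = 10^(1.19/10) = 1.315, G_1 = 10^(−1.19/10) = 0.7603
  Stage 2: F_2 = 10^(1.50/10) = 1.413, G_2 = 10^(22.2/10) = 166.0
  Stage 3: F_3 = 10^(7.32/10) = 5.395, G_3 = 10^(−6.77/10) = 0.2104
  Stage 4: F_4 = 10^(2.94/10) = 1.968, G_4 = 10^(16.2/10) = 41.69
Friis cascade:
  F = 1.315 + (1.413 − 1)/0.7603 + (5.395 − 1)/126.2 + (1.968 − 1)/26.55 = 1.929
NF = 10 log₁₀(1.929) = 2.85 dB

2.85 dB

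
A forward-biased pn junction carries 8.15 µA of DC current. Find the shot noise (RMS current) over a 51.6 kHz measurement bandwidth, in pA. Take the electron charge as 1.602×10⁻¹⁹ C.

I_n = √(2qI·B)
2qI·B = 2 × 1.602×10⁻¹⁹ × 8.15×10⁻⁶ × 5.16×10⁴ = 1.35×10⁻¹⁹ A²
I_n = √(1.35×10⁻¹⁹) = 3.67×10⁻¹⁰ A = 367 pA

367 pA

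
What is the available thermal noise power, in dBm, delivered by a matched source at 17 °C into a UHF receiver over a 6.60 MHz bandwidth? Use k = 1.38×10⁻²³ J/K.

−105.8 dBm

T = 17 °C + 273.15 = 290.15 K
P_n = kTB = 1.38×10⁻²³ × 290.15 × 6.60×10⁶ = 2.64×10⁻¹⁴ W
In dBm: 10 log₁₀(2.64×10⁻¹⁴ / 10⁻³) = −105.8 dBm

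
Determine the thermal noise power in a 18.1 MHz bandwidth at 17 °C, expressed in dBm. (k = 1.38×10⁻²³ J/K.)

T = 17 °C + 273.15 = 290.15 K
P_n = kTB = 1.38×10⁻²³ × 290.15 × 1.81×10⁷ = 7.25×10⁻¹⁴ W
In dBm: 10 log₁₀(7.25×10⁻¹⁴ / 10⁻³) = −101.4 dBm

−101.4 dBm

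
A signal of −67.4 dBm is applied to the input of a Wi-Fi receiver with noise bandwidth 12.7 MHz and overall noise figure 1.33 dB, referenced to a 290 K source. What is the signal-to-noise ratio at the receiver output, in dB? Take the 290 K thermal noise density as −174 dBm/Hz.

Noise floor: N = −174 + 10 log₁₀(B) + NF
10 log₁₀(1.27×10⁷) = 71.04 dB
N = −174 + 71.04 + 1.33 = −101.63 dBm
SNR = P_sig − N = −67.4 − (−101.63) = 34.23 dB → 34.2 dB

34.2 dB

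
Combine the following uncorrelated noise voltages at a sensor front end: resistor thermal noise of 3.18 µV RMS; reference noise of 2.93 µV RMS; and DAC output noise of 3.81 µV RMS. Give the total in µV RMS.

Uncorrelated sources add in power (mean-square): V_tot = √(ΣV_i²)
V_tot = √[(3.18×10⁻⁶)² + (2.93×10⁻⁶)² + (3.81×10⁻⁶)²] = 5.76×10⁻⁶ V = 5.76 µV

5.76 µV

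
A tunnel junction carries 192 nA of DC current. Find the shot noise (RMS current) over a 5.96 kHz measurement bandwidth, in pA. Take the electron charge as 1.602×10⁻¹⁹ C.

19.1 pA

I_n = √(2qI·B)
2qI·B = 2 × 1.602×10⁻¹⁹ × 1.92×10⁻⁷ × 5.96×10³ = 3.67×10⁻²² A²
I_n = √(3.67×10⁻²²) = 1.91×10⁻¹¹ A = 19.1 pA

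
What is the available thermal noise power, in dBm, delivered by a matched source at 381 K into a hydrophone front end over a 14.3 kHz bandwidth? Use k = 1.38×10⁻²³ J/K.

−131.2 dBm

P_n = kTB = 1.38×10⁻²³ × 381 × 1.43×10⁴ = 7.52×10⁻¹⁷ W
In dBm: 10 log₁₀(7.52×10⁻¹⁷ / 10⁻³) = −131.2 dBm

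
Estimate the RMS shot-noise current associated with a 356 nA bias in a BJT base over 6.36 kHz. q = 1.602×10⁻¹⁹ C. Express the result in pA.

26.9 pA

I_n = √(2qI·B)
2qI·B = 2 × 1.602×10⁻¹⁹ × 3.56×10⁻⁷ × 6.36×10³ = 7.25×10⁻²² A²
I_n = √(7.25×10⁻²²) = 2.69×10⁻¹¹ A = 26.9 pA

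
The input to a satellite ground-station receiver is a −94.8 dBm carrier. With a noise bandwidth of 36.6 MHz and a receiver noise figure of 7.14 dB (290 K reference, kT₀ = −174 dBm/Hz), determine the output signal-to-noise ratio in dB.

−3.6 dB

Noise floor: N = −174 + 10 log₁₀(B) + NF
10 log₁₀(3.66×10⁷) = 75.63 dB
N = −174 + 75.63 + 7.14 = −91.23 dBm
SNR = P_sig − N = −94.8 − (−91.23) = −3.57 dB → −3.6 dB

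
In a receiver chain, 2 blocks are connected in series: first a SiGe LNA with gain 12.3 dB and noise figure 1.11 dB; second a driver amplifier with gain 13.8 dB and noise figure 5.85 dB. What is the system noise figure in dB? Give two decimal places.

1.64 dB

Convert to linear (a loss of L dB is a gain of −L dB): F_i = 10^(NF_i/10), G_i = 10^(G_i,dB/10)
  Stage 1: F_1 = 10^(1.11/10) = 1.291, G_1 = 10^(12.3/10) = 16.98
  Stage 2: F_2 = 10^(5.85/10) = 3.846, G_2 = 10^(13.8/10) = 23.99
Friis cascade:
  F = 1.291 + (3.846 − 1)/16.98 = 1.459
NF = 10 log₁₀(1.459) = 1.64 dB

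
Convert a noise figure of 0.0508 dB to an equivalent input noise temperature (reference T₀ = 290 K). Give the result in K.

3.41 K

F = 10^(0.0508/10) = 1.01177
T_e = (F − 1)·T₀ = (1.01177 − 1) × 290 = 3.41 K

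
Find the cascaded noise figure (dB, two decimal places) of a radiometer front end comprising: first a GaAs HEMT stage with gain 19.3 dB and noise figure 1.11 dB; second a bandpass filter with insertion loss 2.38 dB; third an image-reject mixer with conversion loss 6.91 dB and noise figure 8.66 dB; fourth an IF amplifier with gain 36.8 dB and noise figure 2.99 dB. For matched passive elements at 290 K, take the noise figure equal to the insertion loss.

1.84 dB

Convert to linear (a loss of L dB is a gain of −L dB): F_i = 10^(NF_i/10), G_i = 10^(G_i,dB/10)
  Stage 1: F_1 = 10^(1.11/10) = 1.291, G_1 = 10^(19.3/10) = 85.11
  Stage 2: F_2 = 10^(2.38/10) = 1.730, G_2 = 10^(−2.38/10) = 0.5781
  Stage 3: F_3 = 10^(8.66/10) = 7.345, G_3 = 10^(−6.91/10) = 0.2037
  Stage 4: F_4 = 10^(2.99/10) = 1.991, G_4 = 10^(36.8/10) = 4786
Friis cascade:
  F = 1.291 + (1.730 − 1)/85.11 + (7.345 − 1)/49.20 + (1.991 − 1)/10.02 = 1.528
NF = 10 log₁₀(1.528) = 1.84 dB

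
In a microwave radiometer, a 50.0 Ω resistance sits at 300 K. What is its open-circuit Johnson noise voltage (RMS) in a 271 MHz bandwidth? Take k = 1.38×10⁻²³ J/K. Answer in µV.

V_n = √(4kTRB)
4kTRB = 4 × 1.38×10⁻²³ × 300 × 5.00×10¹ × 2.71×10⁸ = 2.24×10⁻¹⁰ V²
V_n = √(2.24×10⁻¹⁰) = 1.50×10⁻⁵ V = 15.0 µV

15.0 µV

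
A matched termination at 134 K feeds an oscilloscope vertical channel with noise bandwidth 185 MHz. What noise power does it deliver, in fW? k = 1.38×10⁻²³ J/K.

342 fW

P_n = kTB = 1.38×10⁻²³ × 134 × 1.85×10⁸ = 3.42×10⁻¹³ W = 342 fW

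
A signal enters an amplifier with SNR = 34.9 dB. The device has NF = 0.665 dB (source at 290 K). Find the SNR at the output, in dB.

34.235 dB

By definition F = SNR_in/SNR_out, so in dB: SNR_out = SNR_in − NF
SNR_out = 34.9 − 0.665 = 34.235 dB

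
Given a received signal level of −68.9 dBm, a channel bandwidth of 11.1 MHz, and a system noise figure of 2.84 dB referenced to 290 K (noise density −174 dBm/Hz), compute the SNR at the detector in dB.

31.8 dB

Noise floor: N = −174 + 10 log₁₀(B) + NF
10 log₁₀(1.11×10⁷) = 70.45 dB
N = −174 + 70.45 + 2.84 = −100.71 dBm
SNR = P_sig − N = −68.9 − (−100.71) = 31.81 dB → 31.8 dB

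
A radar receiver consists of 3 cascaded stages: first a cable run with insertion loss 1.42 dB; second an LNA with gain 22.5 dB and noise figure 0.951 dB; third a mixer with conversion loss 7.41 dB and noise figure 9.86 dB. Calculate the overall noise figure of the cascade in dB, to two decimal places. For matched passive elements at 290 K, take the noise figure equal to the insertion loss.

2.54 dB

Convert to linear (a loss of L dB is a gain of −L dB): F_i = 10^(NF_i/10), G_i = 10^(G_i,dB/10)
  Stage 1: F_1 = 10^(1.42/10) = 1.387, G_1 = 10^(−1.42/10) = 0.7211
  Stage 2: F_2 = 10^(0.951/10) = 1.245, G_2 = 10^(22.5/10) = 177.8
  Stage 3: F_3 = 10^(9.86/10) = 9.683, G_3 = 10^(−7.41/10) = 0.1816
Friis cascade:
  F = 1.387 + (1.245 − 1)/0.7211 + (9.683 − 1)/128.2 = 1.794
NF = 10 log₁₀(1.794) = 2.54 dB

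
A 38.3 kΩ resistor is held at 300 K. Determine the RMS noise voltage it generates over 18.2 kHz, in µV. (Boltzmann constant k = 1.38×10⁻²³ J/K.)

V_n = √(4kTRB)
4kTRB = 4 × 1.38×10⁻²³ × 300 × 3.83×10⁴ × 1.82×10⁴ = 1.15×10⁻¹¹ V²
V_n = √(1.15×10⁻¹¹) = 3.40×10⁻⁶ V = 3.40 µV

3.40 µV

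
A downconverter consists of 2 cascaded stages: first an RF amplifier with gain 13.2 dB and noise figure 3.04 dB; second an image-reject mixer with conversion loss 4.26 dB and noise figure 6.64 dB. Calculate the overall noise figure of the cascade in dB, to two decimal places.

Convert to linear (a loss of L dB is a gain of −L dB): F_i = 10^(NF_i/10), G_i = 10^(G_i,dB/10)
  Stage 1: F_1 = 10^(3.04/10) = 2.014, G_1 = 10^(13.2/10) = 20.89
  Stage 2: F_2 = 10^(6.64/10) = 4.613, G_2 = 10^(−4.26/10) = 0.3750
Friis cascade:
  F = 2.014 + (4.613 − 1)/20.89 = 2.187
NF = 10 log₁₀(2.187) = 3.40 dB

3.40 dB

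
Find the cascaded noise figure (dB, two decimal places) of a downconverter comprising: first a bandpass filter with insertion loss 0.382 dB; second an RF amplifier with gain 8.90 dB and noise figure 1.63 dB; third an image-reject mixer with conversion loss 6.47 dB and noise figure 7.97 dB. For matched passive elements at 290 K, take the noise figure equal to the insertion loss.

Convert to linear (a loss of L dB is a gain of −L dB): F_i = 10^(NF_i/10), G_i = 10^(G_i,dB/10)
  Stage 1: F_1 = 10^(0.382/10) = 1.092, G_1 = 10^(−0.382/10) = 0.9158
  Stage 2: F_2 = 10^(1.63/10) = 1.455, G_2 = 10^(8.90/10) = 7.762
  Stage 3: F_3 = 10^(7.97/10) = 6.266, G_3 = 10^(−6.47/10) = 0.2254
Friis cascade:
  F = 1.092 + (1.455 − 1)/0.9158 + (6.266 − 1)/7.109 = 2.330
NF = 10 log₁₀(2.330) = 3.67 dB

3.67 dB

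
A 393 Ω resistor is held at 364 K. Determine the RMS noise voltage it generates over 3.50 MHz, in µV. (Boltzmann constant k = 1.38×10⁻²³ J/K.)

V_n = √(4kTRB)
4kTRB = 4 × 1.38×10⁻²³ × 364 × 3.93×10² × 3.50×10⁶ = 2.76×10⁻¹¹ V²
V_n = √(2.76×10⁻¹¹) = 5.26×10⁻⁶ V = 5.26 µV

5.26 µV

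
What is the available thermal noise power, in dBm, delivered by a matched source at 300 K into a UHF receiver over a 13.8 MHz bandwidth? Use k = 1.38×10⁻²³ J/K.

P_n = kTB = 1.38×10⁻²³ × 300 × 1.38×10⁷ = 5.71×10⁻¹⁴ W
In dBm: 10 log₁₀(5.71×10⁻¹⁴ / 10⁻³) = −102.4 dBm

−102.4 dBm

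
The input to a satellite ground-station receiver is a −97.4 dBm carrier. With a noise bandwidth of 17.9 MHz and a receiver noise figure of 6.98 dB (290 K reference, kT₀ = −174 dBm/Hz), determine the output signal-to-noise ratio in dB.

−2.9 dB

Noise floor: N = −174 + 10 log₁₀(B) + NF
10 log₁₀(1.79×10⁷) = 72.53 dB
N = −174 + 72.53 + 6.98 = −94.49 dBm
SNR = P_sig − N = −97.4 − (−94.49) = −2.91 dB → −2.9 dB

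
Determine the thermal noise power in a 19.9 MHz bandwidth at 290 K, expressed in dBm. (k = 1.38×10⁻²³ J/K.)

P_n = kTB = 1.38×10⁻²³ × 290 × 1.99×10⁷ = 7.96×10⁻¹⁴ W
In dBm: 10 log₁₀(7.96×10⁻¹⁴ / 10⁻³) = −101.0 dBm

−101.0 dBm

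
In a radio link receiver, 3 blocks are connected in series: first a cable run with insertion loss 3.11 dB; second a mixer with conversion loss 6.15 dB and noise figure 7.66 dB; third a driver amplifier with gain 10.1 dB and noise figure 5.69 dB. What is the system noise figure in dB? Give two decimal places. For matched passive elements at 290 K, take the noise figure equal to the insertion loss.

Convert to linear (a loss of L dB is a gain of −L dB): F_i = 10^(NF_i/10), G_i = 10^(G_i,dB/10)
  Stage 1: F_1 = 10^(3.11/10) = 2.046, G_1 = 10^(−3.11/10) = 0.4887
  Stage 2: F_2 = 10^(7.66/10) = 5.834, G_2 = 10^(−6.15/10) = 0.2427
  Stage 3: F_3 = 10^(5.69/10) = 3.707, G_3 = 10^(10.1/10) = 10.23
Friis cascade:
  F = 2.046 + (5.834 − 1)/0.4887 + (3.707 − 1)/0.1186 = 34.77
NF = 10 log₁₀(34.77) = 15.41 dB

15.41 dB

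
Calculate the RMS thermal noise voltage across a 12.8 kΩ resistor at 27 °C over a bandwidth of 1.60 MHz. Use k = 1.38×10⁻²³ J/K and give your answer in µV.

T = 27 °C + 273.15 = 300.15 K
V_n = √(4kTRB)
4kTRB = 4 × 1.38×10⁻²³ × 300.15 × 1.28×10⁴ × 1.60×10⁶ = 3.39×10⁻¹⁰ V²
V_n = √(3.39×10⁻¹⁰) = 1.84×10⁻⁵ V = 18.4 µV

18.4 µV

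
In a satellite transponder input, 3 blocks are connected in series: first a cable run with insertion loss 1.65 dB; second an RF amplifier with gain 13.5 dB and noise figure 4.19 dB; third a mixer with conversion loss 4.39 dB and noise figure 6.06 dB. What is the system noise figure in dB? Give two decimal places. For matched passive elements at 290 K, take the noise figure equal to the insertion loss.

Convert to linear (a loss of L dB is a gain of −L dB): F_i = 10^(NF_i/10), G_i = 10^(G_i,dB/10)
  Stage 1: F_1 = 10^(1.65/10) = 1.462, G_1 = 10^(−1.65/10) = 0.6839
  Stage 2: F_2 = 10^(4.19/10) = 2.624, G_2 = 10^(13.5/10) = 22.39
  Stage 3: F_3 = 10^(6.06/10) = 4.036, G_3 = 10^(−4.39/10) = 0.3639
Friis cascade:
  F = 1.462 + (2.624 − 1)/0.6839 + (4.036 − 1)/15.31 = 4.035
NF = 10 log₁₀(4.035) = 6.06 dB

6.06 dB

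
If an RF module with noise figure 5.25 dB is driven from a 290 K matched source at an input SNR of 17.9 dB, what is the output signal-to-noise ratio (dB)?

By definition F = SNR_in/SNR_out, so in dB: SNR_out = SNR_in − NF
SNR_out = 17.9 − 5.25 = 12.65 dB

12.65 dB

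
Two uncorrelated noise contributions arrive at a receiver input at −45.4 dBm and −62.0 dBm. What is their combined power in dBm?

−45.3 dBm

Convert to linear, add, convert back:
P₁ = 2.88×10⁻⁸ W, P₂ = 6.31×10⁻¹⁰ W
P_tot = 2.95×10⁻⁸ W → 10 log₁₀(P_tot / 10⁻³) = −45.3 dBm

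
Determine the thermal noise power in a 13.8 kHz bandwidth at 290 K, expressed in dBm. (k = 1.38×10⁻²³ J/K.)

−132.6 dBm

P_n = kTB = 1.38×10⁻²³ × 290 × 1.38×10⁴ = 5.52×10⁻¹⁷ W
In dBm: 10 log₁₀(5.52×10⁻¹⁷ / 10⁻³) = −132.6 dBm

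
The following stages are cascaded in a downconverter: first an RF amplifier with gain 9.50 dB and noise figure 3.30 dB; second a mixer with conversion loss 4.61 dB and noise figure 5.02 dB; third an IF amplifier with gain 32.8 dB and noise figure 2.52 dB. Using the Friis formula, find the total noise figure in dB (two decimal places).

Convert to linear (a loss of L dB is a gain of −L dB): F_i = 10^(NF_i/10), G_i = 10^(G_i,dB/10)
  Stage 1: F_1 = 10^(3.30/10) = 2.138, G_1 = 10^(9.50/10) = 8.913
  Stage 2: F_2 = 10^(5.02/10) = 3.177, G_2 = 10^(−4.61/10) = 0.3459
  Stage 3: F_3 = 10^(2.52/10) = 1.786, G_3 = 10^(32.8/10) = 1905
Friis cascade:
  F = 2.138 + (3.177 − 1)/8.913 + (1.786 − 1)/3.083 = 2.637
NF = 10 log₁₀(2.637) = 4.21 dB

4.21 dB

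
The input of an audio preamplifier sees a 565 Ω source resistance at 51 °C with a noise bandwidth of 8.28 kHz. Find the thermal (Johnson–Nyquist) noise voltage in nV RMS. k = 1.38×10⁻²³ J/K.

289 nV

T = 51 °C + 273.15 = 324.15 K
V_n = √(4kTRB)
4kTRB = 4 × 1.38×10⁻²³ × 324.15 × 5.65×10² × 8.28×10³ = 8.37×10⁻¹⁴ V²
V_n = √(8.37×10⁻¹⁴) = 2.89×10⁻⁷ V = 289 nV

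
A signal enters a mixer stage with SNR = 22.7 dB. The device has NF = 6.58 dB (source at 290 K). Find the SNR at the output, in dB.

16.12 dB

By definition F = SNR_in/SNR_out, so in dB: SNR_out = SNR_in − NF
SNR_out = 22.7 − 6.58 = 16.12 dB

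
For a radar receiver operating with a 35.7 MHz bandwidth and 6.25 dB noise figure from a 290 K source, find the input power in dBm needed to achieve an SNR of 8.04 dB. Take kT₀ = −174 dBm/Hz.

Sensitivity = −174 + 10 log₁₀(B) + NF + SNR_min
= −174 + 75.53 + 6.25 + 8.04
= −84.18 dBm → −84.2 dBm

−84.2 dBm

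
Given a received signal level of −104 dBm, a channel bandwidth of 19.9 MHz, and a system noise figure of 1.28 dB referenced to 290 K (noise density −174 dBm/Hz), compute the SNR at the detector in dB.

Noise floor: N = −174 + 10 log₁₀(B) + NF
10 log₁₀(1.99×10⁷) = 72.99 dB
N = −174 + 72.99 + 1.28 = −99.73 dBm
SNR = P_sig − N = −104 − (−99.73) = −4.27 dB → −4.3 dB

−4.3 dB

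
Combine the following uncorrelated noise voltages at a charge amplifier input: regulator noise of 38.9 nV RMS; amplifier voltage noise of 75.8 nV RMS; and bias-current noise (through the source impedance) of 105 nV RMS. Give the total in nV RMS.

Uncorrelated sources add in power (mean-square): V_tot = √(ΣV_i²)
V_tot = √[(3.89×10⁻⁸)² + (7.58×10⁻⁸)² + (1.05×10⁻⁷)²] = 1.35×10⁻⁷ V = 135 nV

135 nV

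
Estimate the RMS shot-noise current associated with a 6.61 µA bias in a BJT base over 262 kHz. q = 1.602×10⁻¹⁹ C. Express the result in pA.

I_n = √(2qI·B)
2qI·B = 2 × 1.602×10⁻¹⁹ × 6.61×10⁻⁶ × 2.62×10⁵ = 5.55×10⁻¹⁹ A²
I_n = √(5.55×10⁻¹⁹) = 7.45×10⁻¹⁰ A = 745 pA

745 pA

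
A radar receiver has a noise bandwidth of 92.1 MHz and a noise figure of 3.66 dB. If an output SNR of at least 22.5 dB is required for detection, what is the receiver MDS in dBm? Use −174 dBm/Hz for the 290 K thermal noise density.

−68.2 dBm

Sensitivity = −174 + 10 log₁₀(B) + NF + SNR_min
= −174 + 79.64 + 3.66 + 22.5
= −68.20 dBm → −68.2 dBm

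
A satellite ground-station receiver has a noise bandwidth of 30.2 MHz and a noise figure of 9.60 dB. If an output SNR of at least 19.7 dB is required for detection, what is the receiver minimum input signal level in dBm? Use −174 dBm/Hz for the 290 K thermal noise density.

−69.9 dBm

Sensitivity = −174 + 10 log₁₀(B) + NF + SNR_min
= −174 + 74.8 + 9.60 + 19.7
= −69.90 dBm → −69.9 dBm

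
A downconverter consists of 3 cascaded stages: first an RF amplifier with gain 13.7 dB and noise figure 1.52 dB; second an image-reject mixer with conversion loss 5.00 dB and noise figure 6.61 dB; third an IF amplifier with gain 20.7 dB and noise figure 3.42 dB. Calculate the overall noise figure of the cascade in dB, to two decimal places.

2.39 dB

Convert to linear (a loss of L dB is a gain of −L dB): F_i = 10^(NF_i/10), G_i = 10^(G_i,dB/10)
  Stage 1: F_1 = 10^(1.52/10) = 1.419, G_1 = 10^(13.7/10) = 23.44
  Stage 2: F_2 = 10^(6.61/10) = 4.581, G_2 = 10^(−5.00/10) = 0.3162
  Stage 3: F_3 = 10^(3.42/10) = 2.198, G_3 = 10^(20.7/10) = 117.5
Friis cascade:
  F = 1.419 + (4.581 − 1)/23.44 + (2.198 − 1)/7.413 = 1.733
NF = 10 log₁₀(1.733) = 2.39 dB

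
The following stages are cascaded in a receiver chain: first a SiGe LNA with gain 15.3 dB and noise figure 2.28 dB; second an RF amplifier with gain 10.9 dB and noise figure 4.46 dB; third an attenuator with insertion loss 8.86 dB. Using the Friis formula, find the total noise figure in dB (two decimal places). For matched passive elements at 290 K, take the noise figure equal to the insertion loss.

Convert to linear (a loss of L dB is a gain of −L dB): F_i = 10^(NF_i/10), G_i = 10^(G_i,dB/10)
  Stage 1: F_1 = 10^(2.28/10) = 1.690, G_1 = 10^(15.3/10) = 33.88
  Stage 2: F_2 = 10^(4.46/10) = 2.793, G_2 = 10^(10.9/10) = 12.30
  Stage 3: F_3 = 10^(8.86/10) = 7.691, G_3 = 10^(−8.86/10) = 0.1300
Friis cascade:
  F = 1.690 + (2.793 − 1)/33.88 + (7.691 − 1)/416.9 = 1.759
NF = 10 log₁₀(1.759) = 2.45 dB

2.45 dB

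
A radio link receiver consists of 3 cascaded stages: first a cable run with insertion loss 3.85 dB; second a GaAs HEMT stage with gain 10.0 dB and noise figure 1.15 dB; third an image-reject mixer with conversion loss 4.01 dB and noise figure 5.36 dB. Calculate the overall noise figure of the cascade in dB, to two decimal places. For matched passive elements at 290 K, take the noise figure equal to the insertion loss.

Convert to linear (a loss of L dB is a gain of −L dB): F_i = 10^(NF_i/10), G_i = 10^(G_i,dB/10)
  Stage 1: F_1 = 10^(3.85/10) = 2.427, G_1 = 10^(−3.85/10) = 0.4121
  Stage 2: F_2 = 10^(1.15/10) = 1.303, G_2 = 10^(10.0/10) = 10.00
  Stage 3: F_3 = 10^(5.36/10) = 3.436, G_3 = 10^(−4.01/10) = 0.3972
Friis cascade:
  F = 2.427 + (1.303 − 1)/0.4121 + (3.436 − 1)/4.121 = 3.753
NF = 10 log₁₀(3.753) = 5.74 dB

5.74 dB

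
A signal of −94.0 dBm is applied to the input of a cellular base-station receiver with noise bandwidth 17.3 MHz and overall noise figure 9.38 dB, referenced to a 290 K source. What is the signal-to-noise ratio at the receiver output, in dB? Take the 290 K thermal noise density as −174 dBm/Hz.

Noise floor: N = −174 + 10 log₁₀(B) + NF
10 log₁₀(1.73×10⁷) = 72.38 dB
N = −174 + 72.38 + 9.38 = −92.24 dBm
SNR = P_sig − N = −94.0 − (−92.24) = −1.76 dB → −1.8 dB

−1.8 dB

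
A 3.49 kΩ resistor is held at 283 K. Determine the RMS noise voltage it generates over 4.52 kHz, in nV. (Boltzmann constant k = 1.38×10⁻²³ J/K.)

V_n = √(4kTRB)
4kTRB = 4 × 1.38×10⁻²³ × 283 × 3.49×10³ × 4.52×10³ = 2.46×10⁻¹³ V²
V_n = √(2.46×10⁻¹³) = 4.96×10⁻⁷ V = 496 nV

496 nV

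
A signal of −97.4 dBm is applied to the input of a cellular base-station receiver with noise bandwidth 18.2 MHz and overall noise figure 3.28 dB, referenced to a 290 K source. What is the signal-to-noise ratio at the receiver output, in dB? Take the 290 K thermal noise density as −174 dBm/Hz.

Noise floor: N = −174 + 10 log₁₀(B) + NF
10 log₁₀(1.82×10⁷) = 72.6 dB
N = −174 + 72.6 + 3.28 = −98.12 dBm
SNR = P_sig − N = −97.4 − (−98.12) = 0.72 dB → 0.7 dB

0.7 dB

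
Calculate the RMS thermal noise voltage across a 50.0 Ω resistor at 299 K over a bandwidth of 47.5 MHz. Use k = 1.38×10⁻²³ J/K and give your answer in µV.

V_n = √(4kTRB)
4kTRB = 4 × 1.38×10⁻²³ × 299 × 5.00×10¹ × 4.75×10⁷ = 3.92×10⁻¹¹ V²
V_n = √(3.92×10⁻¹¹) = 6.26×10⁻⁶ V = 6.26 µV

6.26 µV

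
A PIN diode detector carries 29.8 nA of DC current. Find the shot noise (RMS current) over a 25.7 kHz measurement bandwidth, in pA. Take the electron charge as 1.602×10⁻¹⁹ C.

15.7 pA

I_n = √(2qI·B)
2qI·B = 2 × 1.602×10⁻¹⁹ × 2.98×10⁻⁸ × 2.57×10⁴ = 2.45×10⁻²² A²
I_n = √(2.45×10⁻²²) = 1.57×10⁻¹¹ A = 15.7 pA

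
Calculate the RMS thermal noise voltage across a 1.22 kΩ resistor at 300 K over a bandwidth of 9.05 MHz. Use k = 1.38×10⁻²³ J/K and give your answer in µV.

V_n = √(4kTRB)
4kTRB = 4 × 1.38×10⁻²³ × 300 × 1.22×10³ × 9.05×10⁶ = 1.83×10⁻¹⁰ V²
V_n = √(1.83×10⁻¹⁰) = 1.35×10⁻⁵ V = 13.5 µV

13.5 µV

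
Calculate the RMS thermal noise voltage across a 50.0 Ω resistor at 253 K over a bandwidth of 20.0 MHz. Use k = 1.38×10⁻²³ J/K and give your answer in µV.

V_n = √(4kTRB)
4kTRB = 4 × 1.38×10⁻²³ × 253 × 5.00×10¹ × 2.00×10⁷ = 1.40×10⁻¹¹ V²
V_n = √(1.40×10⁻¹¹) = 3.74×10⁻⁶ V = 3.74 µV

3.74 µV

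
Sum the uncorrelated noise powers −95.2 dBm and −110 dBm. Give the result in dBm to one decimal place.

Convert to linear, add, convert back:
P₁ = 3.02×10⁻¹³ W, P₂ = 1.00×10⁻¹⁴ W
P_tot = 3.12×10⁻¹³ W → 10 log₁₀(P_tot / 10⁻³) = −95.1 dBm

−95.1 dBm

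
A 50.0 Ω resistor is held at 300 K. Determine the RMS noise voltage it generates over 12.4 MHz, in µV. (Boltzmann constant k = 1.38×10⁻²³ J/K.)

V_n = √(4kTRB)
4kTRB = 4 × 1.38×10⁻²³ × 300 × 5.00×10¹ × 1.24×10⁷ = 1.03×10⁻¹¹ V²
V_n = √(1.03×10⁻¹¹) = 3.20×10⁻⁶ V = 3.20 µV

3.20 µV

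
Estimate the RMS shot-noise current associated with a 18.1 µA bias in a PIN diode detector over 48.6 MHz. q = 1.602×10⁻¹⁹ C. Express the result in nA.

I_n = √(2qI·B)
2qI·B = 2 × 1.602×10⁻¹⁹ × 1.81×10⁻⁵ × 4.86×10⁷ = 2.82×10⁻¹⁶ A²
I_n = √(2.82×10⁻¹⁶) = 1.68×10⁻⁸ A = 16.8 nA

16.8 nA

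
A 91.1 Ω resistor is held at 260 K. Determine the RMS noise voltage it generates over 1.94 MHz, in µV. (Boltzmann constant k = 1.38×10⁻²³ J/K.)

1.59 µV

V_n = √(4kTRB)
4kTRB = 4 × 1.38×10⁻²³ × 260 × 9.11×10¹ × 1.94×10⁶ = 2.54×10⁻¹² V²
V_n = √(2.54×10⁻¹²) = 1.59×10⁻⁶ V = 1.59 µV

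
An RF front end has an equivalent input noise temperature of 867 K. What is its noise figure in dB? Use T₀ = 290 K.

6.01 dB

F = 1 + T_e/T₀ = 1 + 867/290 = 3.98966
NF = 10 log₁₀(3.98966) = 6.01 dB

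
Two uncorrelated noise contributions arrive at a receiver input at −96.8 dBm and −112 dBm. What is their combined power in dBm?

Convert to linear, add, convert back:
P₁ = 2.09×10⁻¹³ W, P₂ = 6.31×10⁻¹⁵ W
P_tot = 2.15×10⁻¹³ W → 10 log₁₀(P_tot / 10⁻³) = −96.7 dBm

−96.7 dBm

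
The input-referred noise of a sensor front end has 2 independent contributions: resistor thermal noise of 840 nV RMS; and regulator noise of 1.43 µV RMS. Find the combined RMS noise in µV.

Uncorrelated sources add in power (mean-square): V_tot = √(ΣV_i²)
V_tot = √[(8.40×10⁻⁷)² + (1.43×10⁻⁶)²] = 1.66×10⁻⁶ V = 1.66 µV

1.66 µV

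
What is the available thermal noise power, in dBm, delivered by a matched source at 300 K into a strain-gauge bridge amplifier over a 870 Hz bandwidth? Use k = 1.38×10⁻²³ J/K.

P_n = kTB = 1.38×10⁻²³ × 300 × 8.70×10² = 3.60×10⁻¹⁸ W
In dBm: 10 log₁₀(3.60×10⁻¹⁸ / 10⁻³) = −144.4 dBm

−144.4 dBm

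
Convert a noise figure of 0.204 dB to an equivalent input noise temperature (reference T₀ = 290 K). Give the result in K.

F = 10^(0.204/10) = 1.04809
T_e = (F − 1)·T₀ = (1.04809 − 1) × 290 = 13.9 K

13.9 K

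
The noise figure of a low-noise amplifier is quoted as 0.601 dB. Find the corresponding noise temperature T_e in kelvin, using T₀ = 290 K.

43.0 K

F = 10^(0.601/10) = 1.14842
T_e = (F − 1)·T₀ = (1.14842 − 1) × 290 = 43.0 K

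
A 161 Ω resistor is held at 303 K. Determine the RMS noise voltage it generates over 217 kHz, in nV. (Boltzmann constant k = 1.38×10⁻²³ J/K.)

V_n = √(4kTRB)
4kTRB = 4 × 1.38×10⁻²³ × 303 × 1.61×10² × 2.17×10⁵ = 5.84×10⁻¹³ V²
V_n = √(5.84×10⁻¹³) = 7.64×10⁻⁷ V = 764 nV

764 nV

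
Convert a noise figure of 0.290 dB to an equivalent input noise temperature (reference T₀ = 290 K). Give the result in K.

20.0 K

F = 10^(0.290/10) = 1.06905
T_e = (F − 1)·T₀ = (1.06905 − 1) × 290 = 20.0 K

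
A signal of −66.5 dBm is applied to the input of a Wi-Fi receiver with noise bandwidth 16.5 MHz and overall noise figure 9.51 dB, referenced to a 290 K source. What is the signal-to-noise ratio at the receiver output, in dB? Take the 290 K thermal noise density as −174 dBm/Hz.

25.8 dB

Noise floor: N = −174 + 10 log₁₀(B) + NF
10 log₁₀(1.65×10⁷) = 72.17 dB
N = −174 + 72.17 + 9.51 = −92.32 dBm
SNR = P_sig − N = −66.5 − (−92.32) = 25.82 dB → 25.8 dB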